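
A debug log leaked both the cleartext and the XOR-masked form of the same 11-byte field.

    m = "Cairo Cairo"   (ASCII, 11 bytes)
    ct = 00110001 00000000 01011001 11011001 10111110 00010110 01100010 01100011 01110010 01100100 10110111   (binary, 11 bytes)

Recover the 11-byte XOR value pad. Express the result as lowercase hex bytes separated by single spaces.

72 61 30 ab d1 36 21 02 1b 16 d8

Since ct = m ⊕ pad, XORing both sides with m gives pad = m ⊕ ct.
43 xor 31 = 72
61 xor 00 = 61
69 xor 59 = 30
72 xor d9 = ab
6f xor be = d1
20 xor 16 = 36
43 xor 62 = 21
61 xor 63 = 02
69 xor 72 = 1b
72 xor 64 = 16
6f xor b7 = d8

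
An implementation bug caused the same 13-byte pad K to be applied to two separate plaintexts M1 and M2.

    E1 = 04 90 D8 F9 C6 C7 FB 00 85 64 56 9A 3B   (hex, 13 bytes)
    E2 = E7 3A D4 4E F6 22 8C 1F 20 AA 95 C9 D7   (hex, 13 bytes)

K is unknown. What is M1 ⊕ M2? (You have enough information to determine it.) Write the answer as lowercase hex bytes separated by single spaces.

E1 ⊕ E2 = (M1 ⊕ K) ⊕ (M2 ⊕ K) = M1 ⊕ M2 — the shared key cancels under XOR.
04 ^ e7 = e3
90 ^ 3a = aa
d8 ^ d4 = 0c
f9 ^ 4e = b7
c6 ^ f6 = 30
c7 ^ 22 = e5
fb ^ 8c = 77
00 ^ 1f = 1f
85 ^ 20 = a5
64 ^ aa = ce
56 ^ 95 = c3
9a ^ c9 = 53
3b ^ d7 = ec

e3 aa 0c b7 30 e5 77 1f a5 ce c3 53 ec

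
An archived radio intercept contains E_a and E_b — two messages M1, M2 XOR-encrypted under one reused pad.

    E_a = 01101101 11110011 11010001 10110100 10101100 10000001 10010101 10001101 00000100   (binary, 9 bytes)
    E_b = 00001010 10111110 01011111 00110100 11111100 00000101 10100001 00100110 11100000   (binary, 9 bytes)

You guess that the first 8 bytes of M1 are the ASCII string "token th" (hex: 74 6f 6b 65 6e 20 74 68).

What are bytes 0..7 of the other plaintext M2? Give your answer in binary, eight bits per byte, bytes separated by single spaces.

00010011 00100010 11100101 11100101 00111110 10100100 01000000 11000011

First, E_a ⊕ E_b = (M1 ⊕ K) ⊕ (M2 ⊕ K) = M1 ⊕ M2, so the key drops out. Then M2 = (M1 ⊕ M2) ⊕ M1 over the first 8 bytes.
byte 0: (6d XOR 0a) XOR 74 = 67 XOR 74 = 13
byte 1: (f3 XOR be) XOR 6f = 4d XOR 6f = 22
byte 2: (d1 XOR 5f) XOR 6b = 8e XOR 6b = e5
byte 3: (b4 XOR 34) XOR 65 = 80 XOR 65 = e5
byte 4: (ac XOR fc) XOR 6e = 50 XOR 6e = 3e
byte 5: (81 XOR 05) XOR 20 = 84 XOR 20 = a4
byte 6: (95 XOR a1) XOR 74 = 34 XOR 74 = 40
byte 7: (8d XOR 26) XOR 68 = ab XOR 68 = c3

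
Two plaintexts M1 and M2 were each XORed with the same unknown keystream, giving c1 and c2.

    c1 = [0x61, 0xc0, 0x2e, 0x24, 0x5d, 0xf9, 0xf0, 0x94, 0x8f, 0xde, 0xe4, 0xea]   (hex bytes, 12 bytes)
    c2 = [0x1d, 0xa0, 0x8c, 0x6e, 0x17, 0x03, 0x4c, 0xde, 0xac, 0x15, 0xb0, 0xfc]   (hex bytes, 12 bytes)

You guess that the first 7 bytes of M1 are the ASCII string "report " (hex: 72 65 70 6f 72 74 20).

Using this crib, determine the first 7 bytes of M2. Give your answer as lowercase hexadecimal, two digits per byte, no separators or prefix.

0e05d225388e9c

First, c1 ⊕ c2 = (M1 ⊕ K) ⊕ (M2 ⊕ K) = M1 ⊕ M2, so the key drops out. Then M2 = (M1 ⊕ M2) ⊕ M1 over the first 7 bytes.
byte 0: (61 ^ 1d) ^ 72 = 7c ^ 72 = 0e
byte 1: (c0 ^ a0) ^ 65 = 60 ^ 65 = 05
byte 2: (2e ^ 8c) ^ 70 = a2 ^ 70 = d2
byte 3: (24 ^ 6e) ^ 6f = 4a ^ 6f = 25
byte 4: (5d ^ 17) ^ 72 = 4a ^ 72 = 38
byte 5: (f9 ^ 03) ^ 74 = fa ^ 74 = 8e
byte 6: (f0 ^ 4c) ^ 20 = bc ^ 20 = 9c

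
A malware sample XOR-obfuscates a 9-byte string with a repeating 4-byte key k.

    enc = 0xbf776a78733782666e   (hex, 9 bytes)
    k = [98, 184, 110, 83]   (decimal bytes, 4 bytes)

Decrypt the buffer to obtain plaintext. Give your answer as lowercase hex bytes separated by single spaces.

The 4-byte key repeats, so the effective keystream is 62 b8 6e 53 62 b8 6e 53 62.
byte 0: bf ⊕ 62 = dd
byte 1: 77 ⊕ b8 = cf
byte 2: 6a ⊕ 6e = 04
byte 3: 78 ⊕ 53 = 2b
byte 4: 73 ⊕ 62 = 11
byte 5: 37 ⊕ b8 = 8f
byte 6: 82 ⊕ 6e = ec
byte 7: 66 ⊕ 53 = 35
byte 8: 6e ⊕ 62 = 0c

dd cf 04 2b 11 8f ec 35 0c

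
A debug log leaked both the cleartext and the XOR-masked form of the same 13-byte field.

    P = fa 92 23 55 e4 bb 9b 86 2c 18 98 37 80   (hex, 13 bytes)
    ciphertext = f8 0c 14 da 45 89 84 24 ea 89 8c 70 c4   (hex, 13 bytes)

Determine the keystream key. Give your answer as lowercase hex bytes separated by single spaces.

Since ciphertext = P ⊕ key, XORing both sides with P gives key = P ⊕ ciphertext.
250 ⊕ 248 =   2
146 ⊕  12 = 158
 35 ⊕  20 =  55
 85 ⊕ 218 = 143
228 ⊕  69 = 161
187 ⊕ 137 =  50
155 ⊕ 132 =  31
134 ⊕  36 = 162
 44 ⊕ 234 = 198
 24 ⊕ 137 = 145
152 ⊕ 140 =  20
 55 ⊕ 112 =  71
128 ⊕ 196 =  68

02 9e 37 8f a1 32 1f a2 c6 91 14 47 44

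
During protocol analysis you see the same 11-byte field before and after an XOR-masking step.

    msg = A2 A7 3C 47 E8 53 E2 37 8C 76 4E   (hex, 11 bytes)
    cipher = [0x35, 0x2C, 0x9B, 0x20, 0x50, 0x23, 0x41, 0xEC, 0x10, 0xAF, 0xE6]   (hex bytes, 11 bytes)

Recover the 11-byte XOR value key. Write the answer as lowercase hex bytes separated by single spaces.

Since cipher = msg ⊕ key, XORing both sides with msg gives key = msg ⊕ cipher.
10100010 ^ 00110101 = 10010111
10100111 ^ 00101100 = 10001011
00111100 ^ 10011011 = 10100111
01000111 ^ 00100000 = 01100111
11101000 ^ 01010000 = 10111000
01010011 ^ 00100011 = 01110000
11100010 ^ 01000001 = 10100011
00110111 ^ 11101100 = 11011011
10001100 ^ 00010000 = 10011100
01110110 ^ 10101111 = 11011001
01001110 ^ 11100110 = 10101000

97 8b a7 67 b8 70 a3 db 9c d9 a8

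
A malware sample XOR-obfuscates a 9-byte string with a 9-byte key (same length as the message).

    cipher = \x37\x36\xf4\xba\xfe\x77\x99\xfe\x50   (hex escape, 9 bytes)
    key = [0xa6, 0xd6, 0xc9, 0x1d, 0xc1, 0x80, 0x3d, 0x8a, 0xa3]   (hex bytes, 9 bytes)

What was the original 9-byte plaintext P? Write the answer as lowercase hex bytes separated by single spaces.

00110111 XOR 10100110 = 10010001
00110110 XOR 11010110 = 11100000
11110100 XOR 11001001 = 00111101
10111010 XOR 00011101 = 10100111
11111110 XOR 11000001 = 00111111
01110111 XOR 10000000 = 11110111
10011001 XOR 00111101 = 10100100
11111110 XOR 10001010 = 01110100
01010000 XOR 10100011 = 11110011

91 e0 3d a7 3f f7 a4 74 f3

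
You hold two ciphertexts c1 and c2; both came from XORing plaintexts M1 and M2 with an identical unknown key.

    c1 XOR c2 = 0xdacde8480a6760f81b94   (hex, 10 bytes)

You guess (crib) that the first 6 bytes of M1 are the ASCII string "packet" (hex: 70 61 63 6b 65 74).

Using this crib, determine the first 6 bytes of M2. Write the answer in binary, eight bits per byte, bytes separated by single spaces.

Since c1 ⊕ c2 = M1 ⊕ M2, XORing with the guessed M1 bytes yields the corresponding M2 bytes: M2 = (c1 ⊕ c2) ⊕ M1.
byte 0: 218 ^ 112 = 170
byte 1: 205 ^  97 = 172
byte 2: 232 ^  99 = 139
byte 3:  72 ^ 107 =  35
byte 4:  10 ^ 101 = 111
byte 5: 103 ^ 116 =  19

10101010 10101100 10001011 00100011 01101111 00010011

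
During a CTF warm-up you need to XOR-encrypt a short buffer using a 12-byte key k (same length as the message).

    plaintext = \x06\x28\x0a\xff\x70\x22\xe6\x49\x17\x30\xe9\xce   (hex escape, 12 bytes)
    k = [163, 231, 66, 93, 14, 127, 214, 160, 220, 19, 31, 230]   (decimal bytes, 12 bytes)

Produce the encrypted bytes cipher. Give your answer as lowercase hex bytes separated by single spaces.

byte 0: 06 XOR a3 = a5
byte 1: 28 XOR e7 = cf
byte 2: 0a XOR 42 = 48
byte 3: ff XOR 5d = a2
byte 4: 70 XOR 0e = 7e
byte 5: 22 XOR 7f = 5d
byte 6: e6 XOR d6 = 30
byte 7: 49 XOR a0 = e9
byte 8: 17 XOR dc = cb
byte 9: 30 XOR 13 = 23
byte 10: e9 XOR 1f = f6
byte 11: ce XOR e6 = 28

a5 cf 48 a2 7e 5d 30 e9 cb 23 f6 28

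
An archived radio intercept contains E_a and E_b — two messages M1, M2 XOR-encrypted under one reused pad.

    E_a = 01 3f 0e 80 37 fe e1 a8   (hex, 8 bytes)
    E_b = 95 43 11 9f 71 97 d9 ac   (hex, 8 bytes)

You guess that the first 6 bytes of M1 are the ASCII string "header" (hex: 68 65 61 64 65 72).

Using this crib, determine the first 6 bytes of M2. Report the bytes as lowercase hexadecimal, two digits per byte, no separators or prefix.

fc197e7b231b

First, E_a ⊕ E_b = (M1 ⊕ K) ⊕ (M2 ⊕ K) = M1 ⊕ M2, so the key drops out. Then M2 = (M1 ⊕ M2) ⊕ M1 over the first 6 bytes.
byte 0: (01 ^ 95) ^ 68 = 94 ^ 68 = fc
byte 1: (3f ^ 43) ^ 65 = 7c ^ 65 = 19
byte 2: (0e ^ 11) ^ 61 = 1f ^ 61 = 7e
byte 3: (80 ^ 9f) ^ 64 = 1f ^ 64 = 7b
byte 4: (37 ^ 71) ^ 65 = 46 ^ 65 = 23
byte 5: (fe ^ 97) ^ 72 = 69 ^ 72 = 1b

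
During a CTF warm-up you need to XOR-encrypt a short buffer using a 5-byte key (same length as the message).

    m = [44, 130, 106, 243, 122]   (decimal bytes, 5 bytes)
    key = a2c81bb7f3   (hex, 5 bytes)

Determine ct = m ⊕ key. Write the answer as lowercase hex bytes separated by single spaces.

00101100 ⊕ 10100010 = 10001110
10000010 ⊕ 11001000 = 01001010
01101010 ⊕ 00011011 = 01110001
11110011 ⊕ 10110111 = 01000100
01111010 ⊕ 11110011 = 10001001

8e 4a 71 44 89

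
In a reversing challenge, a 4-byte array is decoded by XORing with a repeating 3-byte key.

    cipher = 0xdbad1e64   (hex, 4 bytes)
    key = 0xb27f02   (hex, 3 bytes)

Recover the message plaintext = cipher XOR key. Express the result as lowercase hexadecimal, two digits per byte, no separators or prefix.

69d21cd6

The 3-byte key repeats, so the effective keystream is b2 7f 02 b2.
byte 0: 219 ⊕ 178 = 105
byte 1: 173 ⊕ 127 = 210
byte 2:  30 ⊕   2 =  28
byte 3: 100 ⊕ 178 = 214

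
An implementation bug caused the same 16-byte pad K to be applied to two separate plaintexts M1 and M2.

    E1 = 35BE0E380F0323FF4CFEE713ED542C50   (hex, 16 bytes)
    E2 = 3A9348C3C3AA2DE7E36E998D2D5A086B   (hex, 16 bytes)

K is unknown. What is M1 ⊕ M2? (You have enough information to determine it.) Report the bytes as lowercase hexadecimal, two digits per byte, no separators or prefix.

0f2d46fbcca90e18af907e9ec00e243b

E1 ⊕ E2 = (M1 ⊕ K) ⊕ (M2 ⊕ K) = M1 ⊕ M2 — the shared key cancels under XOR.
00110101 XOR 00111010 = 00001111
10111110 XOR 10010011 = 00101101
00001110 XOR 01001000 = 01000110
00111000 XOR 11000011 = 11111011
00001111 XOR 11000011 = 11001100
00000011 XOR 10101010 = 10101001
00100011 XOR 00101101 = 00001110
11111111 XOR 11100111 = 00011000
01001100 XOR 11100011 = 10101111
11111110 XOR 01101110 = 10010000
11100111 XOR 10011001 = 01111110
00010011 XOR 10001101 = 10011110
11101101 XOR 00101101 = 11000000
01010100 XOR 01011010 = 00001110
00101100 XOR 00001000 = 00100100
01010000 XOR 01101011 = 00111011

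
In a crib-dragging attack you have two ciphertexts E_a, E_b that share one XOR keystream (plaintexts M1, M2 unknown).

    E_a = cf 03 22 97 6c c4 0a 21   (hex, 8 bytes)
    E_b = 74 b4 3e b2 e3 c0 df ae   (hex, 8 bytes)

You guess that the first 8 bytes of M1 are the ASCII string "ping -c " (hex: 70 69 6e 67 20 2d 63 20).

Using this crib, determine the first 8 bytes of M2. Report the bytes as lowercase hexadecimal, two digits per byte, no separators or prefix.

First, E_a ⊕ E_b = (M1 ⊕ K) ⊕ (M2 ⊕ K) = M1 ⊕ M2, so the key drops out. Then M2 = (M1 ⊕ M2) ⊕ M1 over the first 8 bytes.
byte 0: (cf XOR 74) XOR 70 = bb XOR 70 = cb
byte 1: (03 XOR b4) XOR 69 = b7 XOR 69 = de
byte 2: (22 XOR 3e) XOR 6e = 1c XOR 6e = 72
byte 3: (97 XOR b2) XOR 67 = 25 XOR 67 = 42
byte 4: (6c XOR e3) XOR 20 = 8f XOR 20 = af
byte 5: (c4 XOR c0) XOR 2d = 04 XOR 2d = 29
byte 6: (0a XOR df) XOR 63 = d5 XOR 63 = b6
byte 7: (21 XOR ae) XOR 20 = 8f XOR 20 = af

cbde7242af29b6af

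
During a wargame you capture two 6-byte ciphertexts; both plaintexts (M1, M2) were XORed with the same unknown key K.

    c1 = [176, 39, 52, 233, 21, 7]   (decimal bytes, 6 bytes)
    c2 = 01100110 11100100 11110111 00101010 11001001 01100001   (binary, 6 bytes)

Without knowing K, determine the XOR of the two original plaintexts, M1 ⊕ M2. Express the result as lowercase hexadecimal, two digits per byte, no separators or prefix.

d6c3c3c3dc66

c1 ⊕ c2 = (M1 ⊕ K) ⊕ (M2 ⊕ K) = M1 ⊕ M2 — the shared key cancels under XOR.
byte 0: b0 XOR 66 = d6
byte 1: 27 XOR e4 = c3
byte 2: 34 XOR f7 = c3
byte 3: e9 XOR 2a = c3
byte 4: 15 XOR c9 = dc
byte 5: 07 XOR 61 = 66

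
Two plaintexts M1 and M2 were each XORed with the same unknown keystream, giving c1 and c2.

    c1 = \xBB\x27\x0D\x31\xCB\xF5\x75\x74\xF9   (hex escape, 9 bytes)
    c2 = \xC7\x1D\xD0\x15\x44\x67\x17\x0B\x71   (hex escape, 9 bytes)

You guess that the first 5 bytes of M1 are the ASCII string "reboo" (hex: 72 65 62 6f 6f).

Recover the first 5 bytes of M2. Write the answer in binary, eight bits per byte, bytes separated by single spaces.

First, c1 ⊕ c2 = (M1 ⊕ K) ⊕ (M2 ⊕ K) = M1 ⊕ M2, so the key drops out. Then M2 = (M1 ⊕ M2) ⊕ M1 over the first 5 bytes.
byte 0: (bb ⊕ c7) ⊕ 72 = 7c ⊕ 72 = 0e
byte 1: (27 ⊕ 1d) ⊕ 65 = 3a ⊕ 65 = 5f
byte 2: (0d ⊕ d0) ⊕ 62 = dd ⊕ 62 = bf
byte 3: (31 ⊕ 15) ⊕ 6f = 24 ⊕ 6f = 4b
byte 4: (cb ⊕ 44) ⊕ 6f = 8f ⊕ 6f = e0

00001110 01011111 10111111 01001011 11100000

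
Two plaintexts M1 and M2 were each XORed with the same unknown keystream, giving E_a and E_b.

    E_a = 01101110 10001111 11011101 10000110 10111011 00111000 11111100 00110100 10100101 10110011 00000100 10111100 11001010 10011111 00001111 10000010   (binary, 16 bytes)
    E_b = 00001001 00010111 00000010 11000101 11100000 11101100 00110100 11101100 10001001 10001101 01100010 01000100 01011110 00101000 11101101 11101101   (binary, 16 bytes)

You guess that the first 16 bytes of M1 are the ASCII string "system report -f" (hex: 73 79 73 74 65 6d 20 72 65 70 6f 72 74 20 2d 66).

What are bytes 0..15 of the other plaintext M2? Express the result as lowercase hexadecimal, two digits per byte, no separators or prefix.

First, E_a ⊕ E_b = (M1 ⊕ K) ⊕ (M2 ⊕ K) = M1 ⊕ M2, so the key drops out. Then M2 = (M1 ⊕ M2) ⊕ M1 over the first 16 bytes.
byte 0: (6e ^ 09) ^ 73 = 67 ^ 73 = 14
byte 1: (8f ^ 17) ^ 79 = 98 ^ 79 = e1
byte 2: (dd ^ 02) ^ 73 = df ^ 73 = ac
byte 3: (86 ^ c5) ^ 74 = 43 ^ 74 = 37
byte 4: (bb ^ e0) ^ 65 = 5b ^ 65 = 3e
byte 5: (38 ^ ec) ^ 6d = d4 ^ 6d = b9
byte 6: (fc ^ 34) ^ 20 = c8 ^ 20 = e8
byte 7: (34 ^ ec) ^ 72 = d8 ^ 72 = aa
byte 8: (a5 ^ 89) ^ 65 = 2c ^ 65 = 49
byte 9: (b3 ^ 8d) ^ 70 = 3e ^ 70 = 4e
byte 10: (04 ^ 62) ^ 6f = 66 ^ 6f = 09
byte 11: (bc ^ 44) ^ 72 = f8 ^ 72 = 8a
byte 12: (ca ^ 5e) ^ 74 = 94 ^ 74 = e0
byte 13: (9f ^ 28) ^ 20 = b7 ^ 20 = 97
byte 14: (0f ^ ed) ^ 2d = e2 ^ 2d = cf
byte 15: (82 ^ ed) ^ 66 = 6f ^ 66 = 09

14e1ac373eb9e8aa494e098ae097cf09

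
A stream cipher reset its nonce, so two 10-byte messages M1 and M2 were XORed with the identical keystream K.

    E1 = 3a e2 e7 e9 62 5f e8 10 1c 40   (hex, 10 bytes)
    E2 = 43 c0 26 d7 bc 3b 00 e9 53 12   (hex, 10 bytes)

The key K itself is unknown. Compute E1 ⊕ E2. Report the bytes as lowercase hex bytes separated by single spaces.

79 22 c1 3e de 64 e8 f9 4f 52

E1 ⊕ E2 = (M1 ⊕ K) ⊕ (M2 ⊕ K) = M1 ⊕ M2 — the shared key cancels under XOR.
byte 0: 00111010 ⊕ 01000011 = 01111001
byte 1: 11100010 ⊕ 11000000 = 00100010
byte 2: 11100111 ⊕ 00100110 = 11000001
byte 3: 11101001 ⊕ 11010111 = 00111110
byte 4: 01100010 ⊕ 10111100 = 11011110
byte 5: 01011111 ⊕ 00111011 = 01100100
byte 6: 11101000 ⊕ 00000000 = 11101000
byte 7: 00010000 ⊕ 11101001 = 11111001
byte 8: 00011100 ⊕ 01010011 = 01001111
byte 9: 01000000 ⊕ 00010010 = 01010010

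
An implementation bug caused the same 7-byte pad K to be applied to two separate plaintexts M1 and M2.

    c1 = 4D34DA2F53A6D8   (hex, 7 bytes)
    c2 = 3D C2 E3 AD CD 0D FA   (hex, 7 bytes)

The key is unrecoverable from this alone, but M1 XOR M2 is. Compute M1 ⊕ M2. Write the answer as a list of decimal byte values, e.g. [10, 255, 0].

c1 ⊕ c2 = (M1 ⊕ K) ⊕ (M2 ⊕ K) = M1 ⊕ M2 — the shared key cancels under XOR.
4d ^ 3d = 70
34 ^ c2 = f6
da ^ e3 = 39
2f ^ ad = 82
53 ^ cd = 9e
a6 ^ 0d = ab
d8 ^ fa = 22

[112, 246, 57, 130, 158, 171, 34]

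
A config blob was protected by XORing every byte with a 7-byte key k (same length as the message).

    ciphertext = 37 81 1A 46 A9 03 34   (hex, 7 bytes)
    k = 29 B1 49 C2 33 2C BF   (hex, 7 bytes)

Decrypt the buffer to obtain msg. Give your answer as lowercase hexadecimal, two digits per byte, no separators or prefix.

byte 0: 37 ^ 29 = 1e
byte 1: 81 ^ b1 = 30
byte 2: 1a ^ 49 = 53
byte 3: 46 ^ c2 = 84
byte 4: a9 ^ 33 = 9a
byte 5: 03 ^ 2c = 2f
byte 6: 34 ^ bf = 8b

1e3053849a2f8b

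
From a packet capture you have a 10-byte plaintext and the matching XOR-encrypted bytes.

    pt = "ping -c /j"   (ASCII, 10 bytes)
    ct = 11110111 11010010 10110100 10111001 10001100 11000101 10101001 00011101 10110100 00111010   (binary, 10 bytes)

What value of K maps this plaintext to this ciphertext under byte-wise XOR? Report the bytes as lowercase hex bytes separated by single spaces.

Since ct = pt ⊕ K, XORing both sides with pt gives K = pt ⊕ ct.
112 xor 247 = 135
105 xor 210 = 187
110 xor 180 = 218
103 xor 185 = 222
 32 xor 140 = 172
 45 xor 197 = 232
 99 xor 169 = 202
 32 xor  29 =  61
 47 xor 180 = 155
106 xor  58 =  80

87 bb da de ac e8 ca 3d 9b 50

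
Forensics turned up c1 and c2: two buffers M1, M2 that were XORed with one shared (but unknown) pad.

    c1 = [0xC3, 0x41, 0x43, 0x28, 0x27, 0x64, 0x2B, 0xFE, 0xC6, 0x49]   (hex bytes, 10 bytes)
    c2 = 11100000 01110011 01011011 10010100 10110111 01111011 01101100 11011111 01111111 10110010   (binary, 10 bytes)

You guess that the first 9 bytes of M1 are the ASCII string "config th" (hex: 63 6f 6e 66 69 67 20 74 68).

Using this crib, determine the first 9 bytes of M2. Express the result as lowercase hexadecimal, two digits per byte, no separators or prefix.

405d76daf9786755d1

First, c1 ⊕ c2 = (M1 ⊕ K) ⊕ (M2 ⊕ K) = M1 ⊕ M2, so the key drops out. Then M2 = (M1 ⊕ M2) ⊕ M1 over the first 9 bytes.
byte 0: (c3 XOR e0) XOR 63 = 23 XOR 63 = 40
byte 1: (41 XOR 73) XOR 6f = 32 XOR 6f = 5d
byte 2: (43 XOR 5b) XOR 6e = 18 XOR 6e = 76
byte 3: (28 XOR 94) XOR 66 = bc XOR 66 = da
byte 4: (27 XOR b7) XOR 69 = 90 XOR 69 = f9
byte 5: (64 XOR 7b) XOR 67 = 1f XOR 67 = 78
byte 6: (2b XOR 6c) XOR 20 = 47 XOR 20 = 67
byte 7: (fe XOR df) XOR 74 = 21 XOR 74 = 55
byte 8: (c6 XOR 7f) XOR 68 = b9 XOR 68 = d1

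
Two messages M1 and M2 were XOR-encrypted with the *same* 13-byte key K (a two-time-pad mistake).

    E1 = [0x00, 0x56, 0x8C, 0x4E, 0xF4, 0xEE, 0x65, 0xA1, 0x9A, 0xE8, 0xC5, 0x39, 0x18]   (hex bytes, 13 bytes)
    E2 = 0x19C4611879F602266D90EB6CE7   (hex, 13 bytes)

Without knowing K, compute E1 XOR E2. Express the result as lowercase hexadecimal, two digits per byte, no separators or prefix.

E1 ⊕ E2 = (M1 ⊕ K) ⊕ (M2 ⊕ K) = M1 ⊕ M2 — the shared key cancels under XOR.
00 ⊕ 19 = 19
56 ⊕ c4 = 92
8c ⊕ 61 = ed
4e ⊕ 18 = 56
f4 ⊕ 79 = 8d
ee ⊕ f6 = 18
65 ⊕ 02 = 67
a1 ⊕ 26 = 87
9a ⊕ 6d = f7
e8 ⊕ 90 = 78
c5 ⊕ eb = 2e
39 ⊕ 6c = 55
18 ⊕ e7 = ff

1992ed568d186787f7782e55ff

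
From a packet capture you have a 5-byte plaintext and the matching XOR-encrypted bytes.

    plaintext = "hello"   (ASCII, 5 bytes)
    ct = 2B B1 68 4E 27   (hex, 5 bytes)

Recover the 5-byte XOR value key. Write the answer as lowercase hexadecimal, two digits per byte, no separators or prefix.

43d4042248

Since ct = plaintext ⊕ key, XORing both sides with plaintext gives key = plaintext ⊕ ct.
68 XOR 2b = 43
65 XOR b1 = d4
6c XOR 68 = 04
6c XOR 4e = 22
6f XOR 27 = 48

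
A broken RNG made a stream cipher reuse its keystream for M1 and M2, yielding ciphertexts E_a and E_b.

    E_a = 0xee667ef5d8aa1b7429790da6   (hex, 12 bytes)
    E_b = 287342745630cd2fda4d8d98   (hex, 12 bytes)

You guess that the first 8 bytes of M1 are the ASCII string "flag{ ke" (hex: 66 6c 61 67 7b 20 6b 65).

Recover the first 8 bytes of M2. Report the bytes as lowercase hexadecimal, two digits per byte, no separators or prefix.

a0795de6f5babd3e

First, E_a ⊕ E_b = (M1 ⊕ K) ⊕ (M2 ⊕ K) = M1 ⊕ M2, so the key drops out. Then M2 = (M1 ⊕ M2) ⊕ M1 over the first 8 bytes.
byte 0: (ee ^ 28) ^ 66 = c6 ^ 66 = a0
byte 1: (66 ^ 73) ^ 6c = 15 ^ 6c = 79
byte 2: (7e ^ 42) ^ 61 = 3c ^ 61 = 5d
byte 3: (f5 ^ 74) ^ 67 = 81 ^ 67 = e6
byte 4: (d8 ^ 56) ^ 7b = 8e ^ 7b = f5
byte 5: (aa ^ 30) ^ 20 = 9a ^ 20 = ba
byte 6: (1b ^ cd) ^ 6b = d6 ^ 6b = bd
byte 7: (74 ^ 2f) ^ 65 = 5b ^ 65 = 3e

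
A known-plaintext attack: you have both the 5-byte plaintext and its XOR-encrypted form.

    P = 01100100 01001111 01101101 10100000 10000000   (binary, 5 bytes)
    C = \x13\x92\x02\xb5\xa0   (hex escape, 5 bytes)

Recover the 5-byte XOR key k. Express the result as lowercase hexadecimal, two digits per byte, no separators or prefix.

77dd6f1520

Since C = P ⊕ k, XORing both sides with P gives k = P ⊕ C.
byte 0: 64 XOR 13 = 77
byte 1: 4f XOR 92 = dd
byte 2: 6d XOR 02 = 6f
byte 3: a0 XOR b5 = 15
byte 4: 80 XOR a0 = 20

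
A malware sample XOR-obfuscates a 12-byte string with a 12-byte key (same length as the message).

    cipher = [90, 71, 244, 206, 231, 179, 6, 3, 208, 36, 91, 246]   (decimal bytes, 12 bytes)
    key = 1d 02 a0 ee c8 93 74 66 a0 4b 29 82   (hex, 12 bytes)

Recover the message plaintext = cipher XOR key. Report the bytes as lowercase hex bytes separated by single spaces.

47 45 54 20 2f 20 72 65 70 6f 72 74

5a xor 1d = 47
47 xor 02 = 45
f4 xor a0 = 54
ce xor ee = 20
e7 xor c8 = 2f
b3 xor 93 = 20
06 xor 74 = 72
03 xor 66 = 65
d0 xor a0 = 70
24 xor 4b = 6f
5b xor 29 = 72
f6 xor 82 = 74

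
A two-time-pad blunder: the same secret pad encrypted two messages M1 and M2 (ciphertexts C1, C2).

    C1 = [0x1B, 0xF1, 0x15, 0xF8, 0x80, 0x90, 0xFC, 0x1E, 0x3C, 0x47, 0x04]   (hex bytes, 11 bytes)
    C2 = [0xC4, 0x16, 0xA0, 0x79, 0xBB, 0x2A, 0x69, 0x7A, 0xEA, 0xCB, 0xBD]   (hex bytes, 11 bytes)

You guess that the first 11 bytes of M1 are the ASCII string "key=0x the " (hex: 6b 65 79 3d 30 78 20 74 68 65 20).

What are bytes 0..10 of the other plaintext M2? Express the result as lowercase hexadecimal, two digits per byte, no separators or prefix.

b482ccbc0bc2b510bee999

First, C1 ⊕ C2 = (M1 ⊕ K) ⊕ (M2 ⊕ K) = M1 ⊕ M2, so the key drops out. Then M2 = (M1 ⊕ M2) ⊕ M1 over the first 11 bytes.
byte 0: (1b ^ c4) ^ 6b = df ^ 6b = b4
byte 1: (f1 ^ 16) ^ 65 = e7 ^ 65 = 82
byte 2: (15 ^ a0) ^ 79 = b5 ^ 79 = cc
byte 3: (f8 ^ 79) ^ 3d = 81 ^ 3d = bc
byte 4: (80 ^ bb) ^ 30 = 3b ^ 30 = 0b
byte 5: (90 ^ 2a) ^ 78 = ba ^ 78 = c2
byte 6: (fc ^ 69) ^ 20 = 95 ^ 20 = b5
byte 7: (1e ^ 7a) ^ 74 = 64 ^ 74 = 10
byte 8: (3c ^ ea) ^ 68 = d6 ^ 68 = be
byte 9: (47 ^ cb) ^ 65 = 8c ^ 65 = e9
byte 10: (04 ^ bd) ^ 20 = b9 ^ 20 = 99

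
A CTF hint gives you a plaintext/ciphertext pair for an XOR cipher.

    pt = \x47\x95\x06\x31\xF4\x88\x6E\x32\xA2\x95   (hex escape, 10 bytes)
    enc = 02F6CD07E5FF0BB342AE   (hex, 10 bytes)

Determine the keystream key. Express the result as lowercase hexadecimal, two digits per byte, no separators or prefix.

Since enc = pt ⊕ key, XORing both sides with pt gives key = pt ⊕ enc.
byte 0: 47 XOR 02 = 45
byte 1: 95 XOR f6 = 63
byte 2: 06 XOR cd = cb
byte 3: 31 XOR 07 = 36
byte 4: f4 XOR e5 = 11
byte 5: 88 XOR ff = 77
byte 6: 6e XOR 0b = 65
byte 7: 32 XOR b3 = 81
byte 8: a2 XOR 42 = e0
byte 9: 95 XOR ae = 3b

4563cb3611776581e03b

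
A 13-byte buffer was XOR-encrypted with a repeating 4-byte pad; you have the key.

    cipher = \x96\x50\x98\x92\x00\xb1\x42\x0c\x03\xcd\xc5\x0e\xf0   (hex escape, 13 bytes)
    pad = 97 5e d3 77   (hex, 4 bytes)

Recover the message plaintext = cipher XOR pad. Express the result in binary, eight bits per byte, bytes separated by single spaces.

00000001 00001110 01001011 11100101 10010111 11101111 10010001 01111011 10010100 10010011 00010110 01111001 01100111

The 4-byte key repeats, so the effective keystream is 97 5e d3 77 97 5e d3 77 97 5e d3 77 97.
byte 0: 10010110 ^ 10010111 = 00000001
byte 1: 01010000 ^ 01011110 = 00001110
byte 2: 10011000 ^ 11010011 = 01001011
byte 3: 10010010 ^ 01110111 = 11100101
byte 4: 00000000 ^ 10010111 = 10010111
byte 5: 10110001 ^ 01011110 = 11101111
byte 6: 01000010 ^ 11010011 = 10010001
byte 7: 00001100 ^ 01110111 = 01111011
byte 8: 00000011 ^ 10010111 = 10010100
byte 9: 11001101 ^ 01011110 = 10010011
byte 10: 11000101 ^ 11010011 = 00010110
byte 11: 00001110 ^ 01110111 = 01111001
byte 12: 11110000 ^ 10010111 = 01100111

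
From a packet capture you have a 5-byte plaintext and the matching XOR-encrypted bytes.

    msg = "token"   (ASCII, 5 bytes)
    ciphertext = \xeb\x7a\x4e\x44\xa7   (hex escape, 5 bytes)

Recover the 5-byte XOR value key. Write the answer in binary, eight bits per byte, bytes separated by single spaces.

10011111 00010101 00100101 00100001 11001001

Since ciphertext = msg ⊕ key, XORing both sides with msg gives key = msg ⊕ ciphertext.
byte 0: 116 ⊕ 235 = 159
byte 1: 111 ⊕ 122 =  21
byte 2: 107 ⊕  78 =  37
byte 3: 101 ⊕  68 =  33
byte 4: 110 ⊕ 167 = 201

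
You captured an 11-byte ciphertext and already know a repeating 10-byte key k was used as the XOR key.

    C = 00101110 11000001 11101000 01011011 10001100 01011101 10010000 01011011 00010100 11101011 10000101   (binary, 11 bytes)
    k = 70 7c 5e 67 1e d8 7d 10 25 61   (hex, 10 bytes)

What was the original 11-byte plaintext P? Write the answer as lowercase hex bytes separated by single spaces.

5e bd b6 3c 92 85 ed 4b 31 8a f5

The 10-byte key repeats, so the effective keystream is 70 7c 5e 67 1e d8 7d 10 25 61 70.
byte 0: 2e xor 70 = 5e
byte 1: c1 xor 7c = bd
byte 2: e8 xor 5e = b6
byte 3: 5b xor 67 = 3c
byte 4: 8c xor 1e = 92
byte 5: 5d xor d8 = 85
byte 6: 90 xor 7d = ed
byte 7: 5b xor 10 = 4b
byte 8: 14 xor 25 = 31
byte 9: eb xor 61 = 8a
byte 10: 85 xor 70 = f5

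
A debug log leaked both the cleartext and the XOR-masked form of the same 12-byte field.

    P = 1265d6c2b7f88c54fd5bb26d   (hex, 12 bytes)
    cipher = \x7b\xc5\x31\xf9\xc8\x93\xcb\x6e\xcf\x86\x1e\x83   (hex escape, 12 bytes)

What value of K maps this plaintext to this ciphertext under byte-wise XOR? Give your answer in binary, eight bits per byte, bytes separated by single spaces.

Since cipher = P ⊕ K, XORing both sides with P gives K = P ⊕ cipher.
12 ⊕ 7b = 69
65 ⊕ c5 = a0
d6 ⊕ 31 = e7
c2 ⊕ f9 = 3b
b7 ⊕ c8 = 7f
f8 ⊕ 93 = 6b
8c ⊕ cb = 47
54 ⊕ 6e = 3a
fd ⊕ cf = 32
5b ⊕ 86 = dd
b2 ⊕ 1e = ac
6d ⊕ 83 = ee

01101001 10100000 11100111 00111011 01111111 01101011 01000111 00111010 00110010 11011101 10101100 11101110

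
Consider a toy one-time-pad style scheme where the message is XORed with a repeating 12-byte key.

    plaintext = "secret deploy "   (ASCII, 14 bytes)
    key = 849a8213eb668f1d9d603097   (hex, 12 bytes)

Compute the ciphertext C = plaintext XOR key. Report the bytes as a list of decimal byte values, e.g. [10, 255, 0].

[247, 255, 225, 97, 142, 18, 175, 121, 248, 16, 92, 248, 253, 186]

The 12-byte key repeats, so the effective keystream is 84 9a 82 13 eb 66 8f 1d 9d 60 30 97 84 9a.
byte 0: 73 XOR 84 = f7
byte 1: 65 XOR 9a = ff
byte 2: 63 XOR 82 = e1
byte 3: 72 XOR 13 = 61
byte 4: 65 XOR eb = 8e
byte 5: 74 XOR 66 = 12
byte 6: 20 XOR 8f = af
byte 7: 64 XOR 1d = 79
byte 8: 65 XOR 9d = f8
byte 9: 70 XOR 60 = 10
byte 10: 6c XOR 30 = 5c
byte 11: 6f XOR 97 = f8
byte 12: 79 XOR 84 = fd
byte 13: 20 XOR 9a = ba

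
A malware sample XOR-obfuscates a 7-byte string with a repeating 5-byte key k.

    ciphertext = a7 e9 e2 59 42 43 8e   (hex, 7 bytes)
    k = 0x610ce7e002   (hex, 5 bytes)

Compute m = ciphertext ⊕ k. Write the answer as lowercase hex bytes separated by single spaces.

c6 e5 05 b9 40 22 82

The 5-byte key repeats, so the effective keystream is 61 0c e7 e0 02 61 0c.
byte 0: a7 XOR 61 = c6
byte 1: e9 XOR 0c = e5
byte 2: e2 XOR e7 = 05
byte 3: 59 XOR e0 = b9
byte 4: 42 XOR 02 = 40
byte 5: 43 XOR 61 = 22
byte 6: 8e XOR 0c = 82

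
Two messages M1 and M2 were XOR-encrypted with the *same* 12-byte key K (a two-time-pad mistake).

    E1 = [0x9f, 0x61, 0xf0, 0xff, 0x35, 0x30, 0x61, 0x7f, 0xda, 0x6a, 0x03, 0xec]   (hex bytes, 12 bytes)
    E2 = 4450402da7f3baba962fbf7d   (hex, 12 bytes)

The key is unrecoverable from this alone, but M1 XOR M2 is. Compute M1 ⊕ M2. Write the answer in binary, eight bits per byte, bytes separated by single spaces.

E1 ⊕ E2 = (M1 ⊕ K) ⊕ (M2 ⊕ K) = M1 ⊕ M2 — the shared key cancels under XOR.
byte 0: 9f ⊕ 44 = db
byte 1: 61 ⊕ 50 = 31
byte 2: f0 ⊕ 40 = b0
byte 3: ff ⊕ 2d = d2
byte 4: 35 ⊕ a7 = 92
byte 5: 30 ⊕ f3 = c3
byte 6: 61 ⊕ ba = db
byte 7: 7f ⊕ ba = c5
byte 8: da ⊕ 96 = 4c
byte 9: 6a ⊕ 2f = 45
byte 10: 03 ⊕ bf = bc
byte 11: ec ⊕ 7d = 91

11011011 00110001 10110000 11010010 10010010 11000011 11011011 11000101 01001100 01000101 10111100 10010001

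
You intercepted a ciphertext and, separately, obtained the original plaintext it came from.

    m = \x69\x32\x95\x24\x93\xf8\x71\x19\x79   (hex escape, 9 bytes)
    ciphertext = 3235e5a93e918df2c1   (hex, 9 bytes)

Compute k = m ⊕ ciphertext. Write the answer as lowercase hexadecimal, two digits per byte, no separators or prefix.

5b07708dad69fcebb8

Since ciphertext = m ⊕ k, XORing both sides with m gives k = m ⊕ ciphertext.
105 ⊕  50 =  91
 50 ⊕  53 =   7
149 ⊕ 229 = 112
 36 ⊕ 169 = 141
147 ⊕  62 = 173
248 ⊕ 145 = 105
113 ⊕ 141 = 252
 25 ⊕ 242 = 235
121 ⊕ 193 = 184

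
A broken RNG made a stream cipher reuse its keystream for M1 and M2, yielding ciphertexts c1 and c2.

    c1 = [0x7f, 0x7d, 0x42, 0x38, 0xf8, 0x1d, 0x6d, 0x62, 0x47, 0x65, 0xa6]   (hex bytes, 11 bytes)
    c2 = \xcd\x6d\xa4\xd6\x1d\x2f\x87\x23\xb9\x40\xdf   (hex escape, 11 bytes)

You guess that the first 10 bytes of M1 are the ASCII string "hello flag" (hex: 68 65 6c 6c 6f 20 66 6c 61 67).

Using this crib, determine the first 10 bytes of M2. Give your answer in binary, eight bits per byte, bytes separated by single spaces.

11011010 01110101 10001010 10000010 10001010 00010010 10001100 00101101 10011111 01000010

First, c1 ⊕ c2 = (M1 ⊕ K) ⊕ (M2 ⊕ K) = M1 ⊕ M2, so the key drops out. Then M2 = (M1 ⊕ M2) ⊕ M1 over the first 10 bytes.
byte 0: (7f ^ cd) ^ 68 = b2 ^ 68 = da
byte 1: (7d ^ 6d) ^ 65 = 10 ^ 65 = 75
byte 2: (42 ^ a4) ^ 6c = e6 ^ 6c = 8a
byte 3: (38 ^ d6) ^ 6c = ee ^ 6c = 82
byte 4: (f8 ^ 1d) ^ 6f = e5 ^ 6f = 8a
byte 5: (1d ^ 2f) ^ 20 = 32 ^ 20 = 12
byte 6: (6d ^ 87) ^ 66 = ea ^ 66 = 8c
byte 7: (62 ^ 23) ^ 6c = 41 ^ 6c = 2d
byte 8: (47 ^ b9) ^ 61 = fe ^ 61 = 9f
byte 9: (65 ^ 40) ^ 67 = 25 ^ 67 = 42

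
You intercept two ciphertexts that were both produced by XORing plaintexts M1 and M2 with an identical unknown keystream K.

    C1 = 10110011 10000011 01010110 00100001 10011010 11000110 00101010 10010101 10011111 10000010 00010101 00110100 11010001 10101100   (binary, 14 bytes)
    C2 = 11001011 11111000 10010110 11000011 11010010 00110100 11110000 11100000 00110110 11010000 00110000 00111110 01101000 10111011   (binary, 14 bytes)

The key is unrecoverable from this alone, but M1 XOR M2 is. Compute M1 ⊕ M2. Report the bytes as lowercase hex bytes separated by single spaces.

C1 ⊕ C2 = (M1 ⊕ K) ⊕ (M2 ⊕ K) = M1 ⊕ M2 — the shared key cancels under XOR.
byte 0: 10110011 XOR 11001011 = 01111000
byte 1: 10000011 XOR 11111000 = 01111011
byte 2: 01010110 XOR 10010110 = 11000000
byte 3: 00100001 XOR 11000011 = 11100010
byte 4: 10011010 XOR 11010010 = 01001000
byte 5: 11000110 XOR 00110100 = 11110010
byte 6: 00101010 XOR 11110000 = 11011010
byte 7: 10010101 XOR 11100000 = 01110101
byte 8: 10011111 XOR 00110110 = 10101001
byte 9: 10000010 XOR 11010000 = 01010010
byte 10: 00010101 XOR 00110000 = 00100101
byte 11: 00110100 XOR 00111110 = 00001010
byte 12: 11010001 XOR 01101000 = 10111001
byte 13: 10101100 XOR 10111011 = 00010111

78 7b c0 e2 48 f2 da 75 a9 52 25 0a b9 17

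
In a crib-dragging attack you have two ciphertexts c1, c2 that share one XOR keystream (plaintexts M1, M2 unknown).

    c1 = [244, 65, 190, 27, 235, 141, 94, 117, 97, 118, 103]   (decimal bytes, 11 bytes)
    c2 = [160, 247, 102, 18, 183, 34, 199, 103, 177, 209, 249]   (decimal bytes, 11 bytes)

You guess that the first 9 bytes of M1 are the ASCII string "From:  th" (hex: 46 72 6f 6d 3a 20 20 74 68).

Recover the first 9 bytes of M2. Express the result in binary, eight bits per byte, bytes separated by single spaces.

00010010 11000100 10110111 01100100 01100110 10001111 10111001 01100110 10111000

First, c1 ⊕ c2 = (M1 ⊕ K) ⊕ (M2 ⊕ K) = M1 ⊕ M2, so the key drops out. Then M2 = (M1 ⊕ M2) ⊕ M1 over the first 9 bytes.
byte 0: (f4 XOR a0) XOR 46 = 54 XOR 46 = 12
byte 1: (41 XOR f7) XOR 72 = b6 XOR 72 = c4
byte 2: (be XOR 66) XOR 6f = d8 XOR 6f = b7
byte 3: (1b XOR 12) XOR 6d = 09 XOR 6d = 64
byte 4: (eb XOR b7) XOR 3a = 5c XOR 3a = 66
byte 5: (8d XOR 22) XOR 20 = af XOR 20 = 8f
byte 6: (5e XOR c7) XOR 20 = 99 XOR 20 = b9
byte 7: (75 XOR 67) XOR 74 = 12 XOR 74 = 66
byte 8: (61 XOR b1) XOR 68 = d0 XOR 68 = b8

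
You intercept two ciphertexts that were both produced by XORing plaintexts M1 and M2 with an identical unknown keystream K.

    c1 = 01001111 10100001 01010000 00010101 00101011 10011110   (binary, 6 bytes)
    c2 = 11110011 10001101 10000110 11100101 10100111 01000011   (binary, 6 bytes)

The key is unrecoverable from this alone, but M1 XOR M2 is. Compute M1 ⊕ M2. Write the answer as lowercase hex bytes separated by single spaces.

c1 ⊕ c2 = (M1 ⊕ K) ⊕ (M2 ⊕ K) = M1 ⊕ M2 — the shared key cancels under XOR.
4f ^ f3 = bc
a1 ^ 8d = 2c
50 ^ 86 = d6
15 ^ e5 = f0
2b ^ a7 = 8c
9e ^ 43 = dd

bc 2c d6 f0 8c dd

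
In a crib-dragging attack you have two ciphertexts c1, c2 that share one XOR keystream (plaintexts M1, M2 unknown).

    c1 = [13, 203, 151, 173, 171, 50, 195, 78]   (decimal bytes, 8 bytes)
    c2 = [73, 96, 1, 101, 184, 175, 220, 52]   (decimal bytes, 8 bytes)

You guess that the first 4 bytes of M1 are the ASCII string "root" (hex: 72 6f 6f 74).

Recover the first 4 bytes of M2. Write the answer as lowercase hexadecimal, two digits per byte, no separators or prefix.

36c4f9bc

First, c1 ⊕ c2 = (M1 ⊕ K) ⊕ (M2 ⊕ K) = M1 ⊕ M2, so the key drops out. Then M2 = (M1 ⊕ M2) ⊕ M1 over the first 4 bytes.
byte 0: (0d XOR 49) XOR 72 = 44 XOR 72 = 36
byte 1: (cb XOR 60) XOR 6f = ab XOR 6f = c4
byte 2: (97 XOR 01) XOR 6f = 96 XOR 6f = f9
byte 3: (ad XOR 65) XOR 74 = c8 XOR 74 = bc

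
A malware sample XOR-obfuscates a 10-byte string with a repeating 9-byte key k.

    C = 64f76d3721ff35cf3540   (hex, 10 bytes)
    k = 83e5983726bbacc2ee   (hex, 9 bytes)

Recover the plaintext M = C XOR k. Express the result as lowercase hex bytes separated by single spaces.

e7 12 f5 00 07 44 99 0d db c3

The 9-byte key repeats, so the effective keystream is 83 e5 98 37 26 bb ac c2 ee 83.
byte 0: 01100100 XOR 10000011 = 11100111
byte 1: 11110111 XOR 11100101 = 00010010
byte 2: 01101101 XOR 10011000 = 11110101
byte 3: 00110111 XOR 00110111 = 00000000
byte 4: 00100001 XOR 00100110 = 00000111
byte 5: 11111111 XOR 10111011 = 01000100
byte 6: 00110101 XOR 10101100 = 10011001
byte 7: 11001111 XOR 11000010 = 00001101
byte 8: 00110101 XOR 11101110 = 11011011
byte 9: 01000000 XOR 10000011 = 11000011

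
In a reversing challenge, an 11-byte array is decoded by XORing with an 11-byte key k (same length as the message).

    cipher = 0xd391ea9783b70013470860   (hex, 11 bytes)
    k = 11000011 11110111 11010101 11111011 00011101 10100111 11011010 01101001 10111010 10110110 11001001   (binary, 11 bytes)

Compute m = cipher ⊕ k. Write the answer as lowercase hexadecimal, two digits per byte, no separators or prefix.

XOR is its own inverse, so applying the key byte-wise gives the result directly.
byte 0: d3 ⊕ c3 = 10
byte 1: 91 ⊕ f7 = 66
byte 2: ea ⊕ d5 = 3f
byte 3: 97 ⊕ fb = 6c
byte 4: 83 ⊕ 1d = 9e
byte 5: b7 ⊕ a7 = 10
byte 6: 00 ⊕ da = da
byte 7: 13 ⊕ 69 = 7a
byte 8: 47 ⊕ ba = fd
byte 9: 08 ⊕ b6 = be
byte 10: 60 ⊕ c9 = a9

10663f6c9e10da7afdbea9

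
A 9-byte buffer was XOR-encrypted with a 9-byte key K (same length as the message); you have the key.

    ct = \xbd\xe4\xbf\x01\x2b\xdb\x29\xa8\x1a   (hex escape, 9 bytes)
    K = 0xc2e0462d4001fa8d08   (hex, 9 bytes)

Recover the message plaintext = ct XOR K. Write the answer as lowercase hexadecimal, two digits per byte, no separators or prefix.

XOR is its own inverse, so applying the key byte-wise gives the result directly.
byte 0: 189 ^ 194 = 127
byte 1: 228 ^ 224 =   4
byte 2: 191 ^  70 = 249
byte 3:   1 ^  45 =  44
byte 4:  43 ^  64 = 107
byte 5: 219 ^   1 = 218
byte 6:  41 ^ 250 = 211
byte 7: 168 ^ 141 =  37
byte 8:  26 ^   8 =  18

7f04f92c6bdad32512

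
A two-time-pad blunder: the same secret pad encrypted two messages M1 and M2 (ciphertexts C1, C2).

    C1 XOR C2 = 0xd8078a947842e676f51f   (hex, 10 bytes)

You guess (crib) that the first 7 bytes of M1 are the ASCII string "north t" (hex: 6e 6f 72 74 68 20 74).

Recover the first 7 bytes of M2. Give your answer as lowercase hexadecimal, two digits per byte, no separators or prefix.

b668f8e0106292

Since C1 ⊕ C2 = M1 ⊕ M2, XORing with the guessed M1 bytes yields the corresponding M2 bytes: M2 = (C1 ⊕ C2) ⊕ M1.
216 xor 110 = 182
  7 xor 111 = 104
138 xor 114 = 248
148 xor 116 = 224
120 xor 104 =  16
 66 xor  32 =  98
230 xor 116 = 146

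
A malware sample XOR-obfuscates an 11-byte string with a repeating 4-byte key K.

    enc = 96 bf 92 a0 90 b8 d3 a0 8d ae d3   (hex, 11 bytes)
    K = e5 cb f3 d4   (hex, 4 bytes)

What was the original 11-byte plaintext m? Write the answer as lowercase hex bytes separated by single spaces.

The 4-byte key repeats, so the effective keystream is e5 cb f3 d4 e5 cb f3 d4 e5 cb f3.
byte 0: 96 xor e5 = 73
byte 1: bf xor cb = 74
byte 2: 92 xor f3 = 61
byte 3: a0 xor d4 = 74
byte 4: 90 xor e5 = 75
byte 5: b8 xor cb = 73
byte 6: d3 xor f3 = 20
byte 7: a0 xor d4 = 74
byte 8: 8d xor e5 = 68
byte 9: ae xor cb = 65
byte 10: d3 xor f3 = 20

73 74 61 74 75 73 20 74 68 65 20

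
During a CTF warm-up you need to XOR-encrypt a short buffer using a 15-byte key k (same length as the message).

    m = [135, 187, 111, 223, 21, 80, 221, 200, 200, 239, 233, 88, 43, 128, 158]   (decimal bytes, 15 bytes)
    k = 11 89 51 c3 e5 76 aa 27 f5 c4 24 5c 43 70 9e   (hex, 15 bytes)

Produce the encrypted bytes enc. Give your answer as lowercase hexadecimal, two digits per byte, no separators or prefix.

XOR is its own inverse, so applying the key byte-wise gives the result directly.
87 ^ 11 = 96
bb ^ 89 = 32
6f ^ 51 = 3e
df ^ c3 = 1c
15 ^ e5 = f0
50 ^ 76 = 26
dd ^ aa = 77
c8 ^ 27 = ef
c8 ^ f5 = 3d
ef ^ c4 = 2b
e9 ^ 24 = cd
58 ^ 5c = 04
2b ^ 43 = 68
80 ^ 70 = f0
9e ^ 9e = 00

96323e1cf02677ef3d2bcd0468f000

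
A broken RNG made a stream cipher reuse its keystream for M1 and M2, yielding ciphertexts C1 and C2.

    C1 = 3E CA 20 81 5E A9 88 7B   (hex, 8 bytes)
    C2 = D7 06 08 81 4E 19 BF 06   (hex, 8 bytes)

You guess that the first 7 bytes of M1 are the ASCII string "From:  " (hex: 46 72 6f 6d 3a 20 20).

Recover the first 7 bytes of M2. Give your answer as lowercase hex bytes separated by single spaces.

First, C1 ⊕ C2 = (M1 ⊕ K) ⊕ (M2 ⊕ K) = M1 ⊕ M2, so the key drops out. Then M2 = (M1 ⊕ M2) ⊕ M1 over the first 7 bytes.
byte 0: (3e ⊕ d7) ⊕ 46 = e9 ⊕ 46 = af
byte 1: (ca ⊕ 06) ⊕ 72 = cc ⊕ 72 = be
byte 2: (20 ⊕ 08) ⊕ 6f = 28 ⊕ 6f = 47
byte 3: (81 ⊕ 81) ⊕ 6d = 00 ⊕ 6d = 6d
byte 4: (5e ⊕ 4e) ⊕ 3a = 10 ⊕ 3a = 2a
byte 5: (a9 ⊕ 19) ⊕ 20 = b0 ⊕ 20 = 90
byte 6: (88 ⊕ bf) ⊕ 20 = 37 ⊕ 20 = 17

af be 47 6d 2a 90 17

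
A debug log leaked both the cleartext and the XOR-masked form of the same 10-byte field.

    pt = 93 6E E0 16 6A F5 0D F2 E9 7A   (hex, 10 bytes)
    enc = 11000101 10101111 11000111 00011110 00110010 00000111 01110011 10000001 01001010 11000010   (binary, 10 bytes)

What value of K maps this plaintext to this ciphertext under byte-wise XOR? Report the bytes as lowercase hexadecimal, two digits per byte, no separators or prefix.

Since enc = pt ⊕ K, XORing both sides with pt gives K = pt ⊕ enc.
10010011 ⊕ 11000101 = 01010110
01101110 ⊕ 10101111 = 11000001
11100000 ⊕ 11000111 = 00100111
00010110 ⊕ 00011110 = 00001000
01101010 ⊕ 00110010 = 01011000
11110101 ⊕ 00000111 = 11110010
00001101 ⊕ 01110011 = 01111110
11110010 ⊕ 10000001 = 01110011
11101001 ⊕ 01001010 = 10100011
01111010 ⊕ 11000010 = 10111000

56c1270858f27e73a3b8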